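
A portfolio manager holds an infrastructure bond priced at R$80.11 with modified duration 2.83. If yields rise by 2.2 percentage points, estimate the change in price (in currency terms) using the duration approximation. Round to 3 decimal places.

Duration approximation: ΔP/P ≈ -D_mod · Δy = -2.83 × (+0.022) = -0.062260.
ΔP ≈ 80.11 × (-0.062260) = -4.9876486.

-R$4.988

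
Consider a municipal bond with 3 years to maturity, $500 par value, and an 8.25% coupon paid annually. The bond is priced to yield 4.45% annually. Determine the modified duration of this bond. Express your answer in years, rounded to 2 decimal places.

2.67 years

Periodic yield y = 0.0445. First find Macaulay duration:
  t   CF        PV=CF/(1+0.0445)^t    t·PV
  1        41.25        39.4926        39.4926
  2        41.25        37.8100        75.6201
  3       541.25       474.9770     1,424.9310
  Σ                    552.2796     1,540.0436
P = 552.2796; Macaulay duration = 1,540.0436 / 552.2796 = 2.78852 years.
Modified duration = D_Mac / (1 + y) = 2.78852 / 1.0445 = 2.66972 years.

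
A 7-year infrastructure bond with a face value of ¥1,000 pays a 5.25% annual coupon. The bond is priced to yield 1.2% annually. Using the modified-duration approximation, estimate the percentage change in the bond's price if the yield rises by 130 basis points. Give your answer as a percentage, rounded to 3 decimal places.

-7.912%

Periodic yield y = 0.012. Modified duration first:
  t   CF        PV=CF/(1+0.012)^t    t·PV
  1        52.50        51.8775        51.8775
  2        52.50        51.2623       102.5246
  3        52.50        50.6545       151.9634
  4        52.50        50.0538       200.2153
  5        52.50        49.4603       247.3015
  6        52.50        48.8738       293.2429
  7     1,052.50       968.1854     6,777.2976
  Σ                  1,270.3676     7,824.4228
P = 1,270.3676; D_Mac = 6.15918 yrs; D_mod = 6.15918/(1+0.012) = 6.08615 yrs.
ΔP/P ≈ -D_mod · Δy = -6.08615 × (+0.013) = -0.079120 = -7.9120%.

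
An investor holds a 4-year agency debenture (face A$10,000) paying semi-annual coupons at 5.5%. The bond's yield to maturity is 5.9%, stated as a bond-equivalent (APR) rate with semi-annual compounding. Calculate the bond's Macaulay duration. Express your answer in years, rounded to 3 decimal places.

3.642 years

Periodic yield y = 0.0295. Discount each cash flow and weight by its period:
  t   CF        PV=CF/(1+0.0295)^t    t·PV
  1       275.00       267.1200       267.1200
  2       275.00       259.4657       518.9314
  3       275.00       252.0308       756.0924
  4       275.00       244.8089       979.2358
  5       275.00       237.7940     1,188.9701
  6       275.00       230.9801     1,385.8807
  7       275.00       224.3614     1,570.5301
  8    10,275.00     8,142.7485    65,141.9883
  Σ                  9,859.3096    71,808.7488
Price P = Σ PV = 9,859.3096.
Macaulay duration = Σ(t·PV) / P = 71,808.7488 / 9,859.3096 = 7.28334 half-year periods.
In years: 7.28334 / 2 = 3.64167 years.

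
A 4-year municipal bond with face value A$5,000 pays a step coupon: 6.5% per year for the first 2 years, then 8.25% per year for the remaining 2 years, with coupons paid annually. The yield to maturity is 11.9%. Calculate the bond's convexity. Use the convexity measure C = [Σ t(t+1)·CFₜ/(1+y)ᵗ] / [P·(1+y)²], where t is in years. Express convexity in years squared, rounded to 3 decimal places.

13.887

With y = 0.119:
  t   CF        PV=CF/(1+0.119)^t    t·PV        t(t+1)·PV
  1       325.00       290.4379       290.4379         580.8758
  2       325.00       259.5513       519.1026       1,557.3077
  3       412.50       294.3972       883.1916       3,532.7665
  4     5,412.50     3,452.0539    13,808.2154      69,041.0772
  Σ                  4,296.4403    15,500.9475      74,712.0273
P = 4,296.4403.
Convexity = Σ t(t+1)·PV / [P·(1+y)²] = 74,712.0273 / (4,296.4403 × 1.252161) = 13.88742.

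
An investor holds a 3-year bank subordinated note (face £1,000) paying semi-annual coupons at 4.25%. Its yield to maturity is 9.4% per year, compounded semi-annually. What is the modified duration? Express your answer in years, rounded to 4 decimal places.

2.7075 years

Periodic yield y = 0.047. First find Macaulay duration:
  t   CF        PV=CF/(1+0.047)^t    t·PV
  1        21.25        20.2961        20.2961
  2        21.25        19.3850        38.7700
  3        21.25        18.5148        55.5444
  4        21.25        17.6837        70.7346
  5        21.25        16.8898        84.4492
  6     1,021.25       775.2682     4,651.6093
  Σ                    868.0376     4,921.4036
P = 868.0376; Macaulay duration = 4,921.4036 / 868.0376 = 5.66957 half-year periods = 2.83479 years.
Modified duration = D_Mac / (1 + y) = 2.83479 / 1.047 = 2.70753 years.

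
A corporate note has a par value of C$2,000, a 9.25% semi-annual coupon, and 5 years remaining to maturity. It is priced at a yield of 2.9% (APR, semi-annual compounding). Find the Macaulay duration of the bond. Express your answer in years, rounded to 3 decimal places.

4.237 years

Periodic yield y = 0.0145. Discount each cash flow and weight by its period:
  t   CF        PV=CF/(1+0.0145)^t    t·PV
  1        92.50        91.1779        91.1779
  2        92.50        89.8747       179.7495
  3        92.50        88.5902       265.7705
  4        92.50        87.3240       349.2959
  5        92.50        86.0759       430.3794
  6        92.50        84.8456       509.0737
  7        92.50        83.6329       585.4306
  8        92.50        82.4376       659.5008
  9        92.50        81.2593       731.3340
  10    2,092.50     1,811.9448    18,119.4476
  Σ                  2,587.1629    21,921.1599
Price P = Σ PV = 2,587.1629.
Macaulay duration = Σ(t·PV) / P = 21,921.1599 / 2,587.1629 = 8.47305 half-year periods.
In years: 8.47305 / 2 = 4.23652 years.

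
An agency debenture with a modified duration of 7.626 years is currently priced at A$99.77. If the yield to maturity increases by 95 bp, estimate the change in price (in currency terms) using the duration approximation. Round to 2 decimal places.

Duration approximation: ΔP/P ≈ -D_mod · Δy = -7.626 × (+0.0095) = -0.072447.
ΔP ≈ 99.77 × (-0.072447) = -7.22803719.

-A$7.23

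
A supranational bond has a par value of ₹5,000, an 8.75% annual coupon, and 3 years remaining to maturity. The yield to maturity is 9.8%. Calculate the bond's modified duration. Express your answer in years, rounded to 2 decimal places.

Periodic yield y = 0.098. First find Macaulay duration:
  t   CF        PV=CF/(1+0.098)^t    t·PV
  1       437.50       398.4517       398.4517
  2       437.50       362.8886       725.7773
  3     5,437.50     4,107.6388    12,322.9165
  Σ                  4,868.9792    13,447.1455
P = 4,868.9792; Macaulay duration = 13,447.1455 / 4,868.9792 = 2.76180 years.
Modified duration = D_Mac / (1 + y) = 2.76180 / 1.098 = 2.51530 years.

2.52 years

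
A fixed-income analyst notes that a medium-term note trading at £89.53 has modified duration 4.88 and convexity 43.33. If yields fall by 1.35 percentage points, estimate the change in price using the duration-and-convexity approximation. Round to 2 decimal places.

+£6.25

Duration effect: -D_mod·Δy = -4.88 × (-0.0135) = +0.065880
Convexity effect: ½·C·(Δy)² = 0.5 × 43.33 × (-0.0135)² = +0.00394844625
ΔP/P ≈ +0.065880 + 0.00394844625 = +0.06982844625
ΔP ≈ 89.53 × (+0.06982844625) = +6.2517407927625.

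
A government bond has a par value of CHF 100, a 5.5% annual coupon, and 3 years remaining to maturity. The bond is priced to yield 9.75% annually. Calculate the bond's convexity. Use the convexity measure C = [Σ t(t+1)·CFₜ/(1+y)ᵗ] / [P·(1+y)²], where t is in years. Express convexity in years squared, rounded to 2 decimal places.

9.24

With y = 0.0975:
  t   CF        PV=CF/(1+0.0975)^t    t·PV        t(t+1)·PV
  1         5.50         5.0114         5.0114          10.0228
  2         5.50         4.5662         9.1324          27.3971
  3       105.50        79.8066       239.4198         957.6793
  Σ                     89.3842       253.5636         995.0992
P = 89.3842.
Convexity = Σ t(t+1)·PV / [P·(1+y)²] = 995.0992 / (89.3842 × 1.204506) = 9.24265.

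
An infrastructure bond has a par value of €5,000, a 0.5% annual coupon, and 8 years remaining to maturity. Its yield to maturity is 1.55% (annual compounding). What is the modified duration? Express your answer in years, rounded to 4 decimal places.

7.7350 years

Periodic yield y = 0.0155. First find Macaulay duration:
  t   CF        PV=CF/(1+0.0155)^t    t·PV
  1        25.00        24.6184        24.6184
  2        25.00        24.2427        48.4853
  3        25.00        23.8726        71.6179
  4        25.00        23.5082        94.0330
  5        25.00        23.1494       115.7472
  6        25.00        22.7961       136.7766
  7        25.00        22.4481       157.1370
  8     5,025.00     4,443.2080    35,545.6640
  Σ                  4,607.8436    36,194.0794
P = 4,607.8436; Macaulay duration = 36,194.0794 / 4,607.8436 = 7.85488 years.
Modified duration = D_Mac / (1 + y) = 7.85488 / 1.0155 = 7.73499 years.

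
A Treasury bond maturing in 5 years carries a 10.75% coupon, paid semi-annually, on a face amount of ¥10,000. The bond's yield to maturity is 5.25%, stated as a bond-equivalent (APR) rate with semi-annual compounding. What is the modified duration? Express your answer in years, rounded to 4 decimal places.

Periodic yield y = 0.02625. First find Macaulay duration:
  t   CF        PV=CF/(1+0.02625)^t    t·PV
  1       537.50       523.7515       523.7515
  2       537.50       510.3547     1,020.7094
  3       537.50       497.3006     1,491.9017
  4       537.50       484.5803     1,938.3214
  5       537.50       472.1855     2,360.9273
  6       537.50       460.1076     2,760.6459
  7       537.50       448.3388     3,138.3713
  8       537.50       436.8709     3,494.9671
  9       537.50       425.6964     3,831.2672
  10   10,537.50     8,132.1595    81,321.5947
  Σ                 12,391.3457   101,882.4575
P = 12,391.3457; Macaulay duration = 101,882.4575 / 12,391.3457 = 8.22207 half-year periods = 4.11103 years.
Modified duration = D_Mac / (1 + y) = 4.11103 / 1.02625 = 4.00588 years.

4.0059 years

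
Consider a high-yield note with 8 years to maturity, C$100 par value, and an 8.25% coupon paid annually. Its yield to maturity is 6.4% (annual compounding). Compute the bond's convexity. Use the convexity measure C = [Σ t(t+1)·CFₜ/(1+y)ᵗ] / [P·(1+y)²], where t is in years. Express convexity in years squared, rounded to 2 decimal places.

With y = 0.064:
  t   CF        PV=CF/(1+0.064)^t    t·PV        t(t+1)·PV
  1         8.25         7.7538         7.7538          15.5075
  2         8.25         7.2874        14.5747          43.7242
  3         8.25         6.8490        20.5471          82.1884
  4         8.25         6.4371        25.7482         128.7412
  5         8.25         6.0499        30.2493         181.4960
  6         8.25         5.6860        34.1158         238.8105
  7         8.25         5.3440        37.4077         299.2613
  8       108.25        65.9014       527.2115       4,744.9034
  Σ                    111.3084       697.6081       5,734.6325
P = 111.3084.
Convexity = Σ t(t+1)·PV / [P·(1+y)²] = 5,734.6325 / (111.3084 × 1.132096) = 45.50868.

45.51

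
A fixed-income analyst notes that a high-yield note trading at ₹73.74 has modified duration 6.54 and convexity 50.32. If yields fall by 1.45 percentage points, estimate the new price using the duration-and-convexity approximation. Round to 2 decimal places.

₹81.12

Duration effect: -D_mod·Δy = -6.54 × (-0.0145) = +0.094830
Convexity effect: ½·C·(Δy)² = 0.5 × 50.32 × (-0.0145)² = +0.00528989
ΔP/P ≈ +0.094830 + 0.00528989 = +0.10011989
New price ≈ 73.74 × (1 + 0.10011989) = 81.1228406886.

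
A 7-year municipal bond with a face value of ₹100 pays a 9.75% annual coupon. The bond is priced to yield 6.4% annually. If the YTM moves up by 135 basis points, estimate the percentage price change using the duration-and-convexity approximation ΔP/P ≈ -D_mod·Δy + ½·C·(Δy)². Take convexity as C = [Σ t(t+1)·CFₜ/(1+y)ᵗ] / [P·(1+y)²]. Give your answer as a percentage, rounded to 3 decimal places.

-6.689%

With y = 0.064:
  t   CF        PV=CF/(1+0.064)^t    t·PV        t(t+1)·PV
  1         9.75         9.1635         9.1635          18.3271
  2         9.75         8.6123        17.2247          51.6741
  3         9.75         8.0943        24.2829          97.1317
  4         9.75         7.6074        30.4297         152.1486
  5         9.75         7.1498        35.7492         214.4953
  6         9.75         6.7198        40.3187         282.2306
  7       109.75        71.0908       497.6353       3,981.0823
  Σ                    118.4380       654.8040       4,797.0897
P = 118.4380; D_Mac = 5.52867 yrs; D_mod = 5.19611 yrs; C = 35.77697.
Duration effect: -5.19611 × (+0.0135) = -0.070148
Convexity effect: 0.5 × 35.77697 × (0.0135)² = +0.0032602
ΔP/P ≈ -0.070148 + 0.0032602 = -0.066887 = -6.6887%.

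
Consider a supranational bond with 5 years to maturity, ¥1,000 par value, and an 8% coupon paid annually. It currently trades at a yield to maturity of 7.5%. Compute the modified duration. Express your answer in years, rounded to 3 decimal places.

4.018 years

Periodic yield y = 0.075. First find Macaulay duration:
  t   CF        PV=CF/(1+0.075)^t    t·PV
  1        80.00        74.4186        74.4186
  2        80.00        69.2266       138.4532
  3        80.00        64.3968       193.1905
  4        80.00        59.9040       239.6162
  5     1,080.00       752.2833     3,761.4166
  Σ                  1,020.2294     4,407.0951
P = 1,020.2294; Macaulay duration = 4,407.0951 / 1,020.2294 = 4.31971 years.
Modified duration = D_Mac / (1 + y) = 4.31971 / 1.075 = 4.01833 years.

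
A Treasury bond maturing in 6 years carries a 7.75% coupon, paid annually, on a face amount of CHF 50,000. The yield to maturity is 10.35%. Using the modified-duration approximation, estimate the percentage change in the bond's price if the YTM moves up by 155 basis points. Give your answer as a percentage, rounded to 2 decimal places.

-6.96%

Periodic yield y = 0.1035. Modified duration first:
  t   CF        PV=CF/(1+0.1035)^t    t·PV
  1     3,875.00     3,511.5541     3,511.5541
  2     3,875.00     3,182.1968     6,364.3936
  3     3,875.00     2,883.7307     8,651.1920
  4     3,875.00     2,613.2584    10,453.0336
  5     3,875.00     2,368.1544    11,840.7721
  6    53,875.00    29,836.8697   179,021.2184
  Σ                 44,395.7642   219,842.1639
P = 44,395.7642; D_Mac = 4.95187 yrs; D_mod = 4.95187/(1+0.1035) = 4.48742 yrs.
ΔP/P ≈ -D_mod · Δy = -4.48742 × (+0.0155) = -0.069555 = -6.9555%.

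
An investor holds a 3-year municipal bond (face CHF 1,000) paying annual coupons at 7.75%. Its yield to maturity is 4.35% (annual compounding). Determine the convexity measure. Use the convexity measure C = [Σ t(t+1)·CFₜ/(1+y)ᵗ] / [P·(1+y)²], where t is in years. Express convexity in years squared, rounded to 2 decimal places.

With y = 0.0435:
  t   CF        PV=CF/(1+0.0435)^t    t·PV        t(t+1)·PV
  1        77.50        74.2693        74.2693         148.5386
  2        77.50        71.1732       142.3465         427.0395
  3     1,077.50       948.2873     2,844.8618      11,379.4472
  Σ                  1,093.7298     3,061.4776      11,955.0253
P = 1,093.7298.
Convexity = Σ t(t+1)·PV / [P·(1+y)²] = 11,955.0253 / (1,093.7298 × 1.088892) = 10.03819.

10.04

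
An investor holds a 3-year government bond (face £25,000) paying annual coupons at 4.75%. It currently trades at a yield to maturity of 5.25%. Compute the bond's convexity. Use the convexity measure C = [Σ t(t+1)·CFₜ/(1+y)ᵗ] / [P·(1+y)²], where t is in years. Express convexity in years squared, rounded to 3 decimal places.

With y = 0.0525:
  t   CF        PV=CF/(1+0.0525)^t    t·PV        t(t+1)·PV
  1     1,187.50     1,128.2660     1,128.2660       2,256.5321
  2     1,187.50     1,071.9867     2,143.9735       6,431.9204
  3    26,187.50    22,460.9296    67,382.7888     269,531.1553
  Σ                 24,661.1824    70,655.0283     278,219.6077
P = 24,661.1824.
Convexity = Σ t(t+1)·PV / [P·(1+y)²] = 278,219.6077 / (24,661.1824 × 1.107756) = 10.18426.

10.184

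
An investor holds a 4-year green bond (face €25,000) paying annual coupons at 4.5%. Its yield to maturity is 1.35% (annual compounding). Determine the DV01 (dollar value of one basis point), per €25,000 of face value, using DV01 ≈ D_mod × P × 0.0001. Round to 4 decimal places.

Periodic yield y = 0.0135.
  t   CF        PV=CF/(1+0.0135)^t    t·PV
  1     1,125.00     1,110.0148     1,110.0148
  2     1,125.00     1,095.2292     2,190.4584
  3     1,125.00     1,080.6406     3,241.9217
  4    26,125.00    24,760.6070    99,042.4280
  Σ                 28,046.4916   105,584.8229
P = 28,046.4916; D_Mac = 3.76464 yrs; D_mod = 3.71449 yrs.
DV01 ≈ 3.71449 × 28,046.4916 × 0.0001 = 10.417841.

€10.4178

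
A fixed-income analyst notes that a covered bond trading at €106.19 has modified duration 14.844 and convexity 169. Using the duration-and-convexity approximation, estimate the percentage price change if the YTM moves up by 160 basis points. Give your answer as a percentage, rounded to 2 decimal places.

-21.59%

Duration effect: -D_mod·Δy = -14.844 × (+0.016) = -0.237504
Convexity effect: ½·C·(Δy)² = 0.5 × 169 × (0.016)² = +0.0216320
ΔP/P ≈ -0.237504 + 0.0216320 = -0.215872
= -21.5872%.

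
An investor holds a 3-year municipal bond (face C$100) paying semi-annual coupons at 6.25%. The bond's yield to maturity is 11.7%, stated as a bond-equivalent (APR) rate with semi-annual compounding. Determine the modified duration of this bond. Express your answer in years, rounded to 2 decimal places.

Periodic yield y = 0.0585. First find Macaulay duration:
  t   CF        PV=CF/(1+0.0585)^t    t·PV
  1        3.125         2.9523         2.9523
  2        3.125         2.7891         5.5783
  3        3.125         2.6350         7.9049
  4        3.125         2.4894         9.9574
  5        3.125         2.3518        11.7589
  6      103.125        73.3194       439.9163
  Σ                     86.5369       478.0681
P = 86.5369; Macaulay duration = 478.0681 / 86.5369 = 5.52444 half-year periods = 2.76222 years.
Modified duration = D_Mac / (1 + y) = 2.76222 / 1.0585 = 2.60956 years.

2.61 years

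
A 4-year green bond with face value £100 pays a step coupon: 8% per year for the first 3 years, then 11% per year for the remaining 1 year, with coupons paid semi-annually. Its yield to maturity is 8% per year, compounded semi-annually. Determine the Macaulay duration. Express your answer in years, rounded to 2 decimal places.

3.51 years

Periodic yield y = 0.04. Discount each cash flow and weight by its period:
  t   CF        PV=CF/(1+0.04)^t    t·PV
  1         4.00         3.8462         3.8462
  2         4.00         3.6982         7.3964
  3         4.00         3.5560        10.6680
  4         4.00         3.4192        13.6769
  5         4.00         3.2877        16.4385
  6         4.00         3.1613        18.9675
  7         5.50         4.1795        29.2568
  8       105.50        77.0878       616.7025
  Σ                    102.2359       716.9529
Price P = Σ PV = 102.2359.
Macaulay duration = Σ(t·PV) / P = 716.9529 / 102.2359 = 7.01273 half-year periods.
In years: 7.01273 / 2 = 3.50637 years.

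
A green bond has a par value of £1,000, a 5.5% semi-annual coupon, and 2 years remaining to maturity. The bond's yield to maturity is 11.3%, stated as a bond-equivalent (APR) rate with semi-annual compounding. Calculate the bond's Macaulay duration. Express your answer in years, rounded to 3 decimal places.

1.916 years

Periodic yield y = 0.0565. Discount each cash flow and weight by its period:
  t   CF        PV=CF/(1+0.0565)^t    t·PV
  1        27.50        26.0293        26.0293
  2        27.50        24.6373        49.2747
  3        27.50        23.3198        69.9593
  4     1,027.50       824.7149     3,298.8595
  Σ                    898.7013     3,444.1228
Price P = Σ PV = 898.7013.
Macaulay duration = Σ(t·PV) / P = 3,444.1228 / 898.7013 = 3.83233 half-year periods.
In years: 3.83233 / 2 = 1.91617 years.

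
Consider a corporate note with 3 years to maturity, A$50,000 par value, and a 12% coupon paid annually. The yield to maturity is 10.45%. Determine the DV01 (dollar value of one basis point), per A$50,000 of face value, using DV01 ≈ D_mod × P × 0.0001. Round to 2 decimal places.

Periodic yield y = 0.1045.
  t   CF        PV=CF/(1+0.1045)^t    t·PV
  1     6,000.00     5,432.3223     5,432.3223
  2     6,000.00     4,918.3543     9,836.7086
  3    56,000.00    41,561.4668   124,684.4004
  Σ                 51,912.1434   139,953.4313
P = 51,912.1434; D_Mac = 2.69597 yrs; D_mod = 2.44089 yrs.
DV01 ≈ 2.44089 × 51,912.1434 × 0.0001 = 12.671202.

A$12.67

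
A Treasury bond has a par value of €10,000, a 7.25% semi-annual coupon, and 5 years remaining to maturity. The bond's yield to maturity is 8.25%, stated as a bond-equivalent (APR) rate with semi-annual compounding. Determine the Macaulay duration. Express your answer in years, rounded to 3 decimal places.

4.264 years

Periodic yield y = 0.04125. Discount each cash flow and weight by its period:
  t   CF        PV=CF/(1+0.04125)^t    t·PV
  1       362.50       348.1393       348.1393
  2       362.50       334.3474       668.6948
  3       362.50       321.1020       963.3059
  4       362.50       308.3812     1,233.5250
  5       362.50       296.1645     1,480.8223
  6       362.50       284.4317     1,706.5899
  7       362.50       273.1637     1,912.1456
  8       362.50       262.3420     2,098.7363
  9       362.50       251.9491     2,267.5423
  10   10,362.50     6,916.9462    69,169.4623
  Σ                  9,596.9671    81,848.9636
Price P = Σ PV = 9,596.9671.
Macaulay duration = Σ(t·PV) / P = 81,848.9636 / 9,596.9671 = 8.52863 half-year periods.
In years: 8.52863 / 2 = 4.26431 years.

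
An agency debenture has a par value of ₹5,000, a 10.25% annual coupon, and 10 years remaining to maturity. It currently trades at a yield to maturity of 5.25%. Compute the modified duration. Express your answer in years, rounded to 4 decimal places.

6.8550 years

Periodic yield y = 0.0525. First find Macaulay duration:
  t   CF        PV=CF/(1+0.0525)^t    t·PV
  1       512.50       486.9359       486.9359
  2       512.50       462.6469       925.2938
  3       512.50       439.5695     1,318.7085
  4       512.50       417.6432     1,670.5729
  5       512.50       396.8107     1,984.0534
  6       512.50       377.0173     2,262.1036
  7       512.50       358.2112     2,507.4783
  8       512.50       340.3432     2,722.7453
  9       512.50       323.3664     2,910.2979
  10    5,512.50     3,304.6659    33,046.6589
  Σ                  6,907.2101    49,834.8484
P = 6,907.2101; Macaulay duration = 49,834.8484 / 6,907.2101 = 7.21490 years.
Modified duration = D_Mac / (1 + y) = 7.21490 / 1.0525 = 6.85501 years.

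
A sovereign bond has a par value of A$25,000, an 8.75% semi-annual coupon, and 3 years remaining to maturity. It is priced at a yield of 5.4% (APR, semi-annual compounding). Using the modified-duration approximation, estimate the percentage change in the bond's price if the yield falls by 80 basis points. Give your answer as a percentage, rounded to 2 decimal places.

+2.12%

Periodic yield y = 0.027. Modified duration first:
  t   CF        PV=CF/(1+0.027)^t    t·PV
  1     1,093.75     1,064.9951     1,064.9951
  2     1,093.75     1,036.9962     2,073.9925
  3     1,093.75     1,009.7334     3,029.2003
  4     1,093.75       983.1874     3,932.7495
  5     1,093.75       957.3392     4,786.6961
  6    26,093.75    22,238.9273   133,433.5639
  Σ                 27,291.1787   148,321.1974
P = 27,291.1787; D_Mac = 5.43477 half-year periods = 2.71738 yrs; D_mod = 2.71738/(1+0.027) = 2.64594 yrs.
ΔP/P ≈ -D_mod · Δy = -2.64594 × (-0.008) = +0.021168 = +2.1168%.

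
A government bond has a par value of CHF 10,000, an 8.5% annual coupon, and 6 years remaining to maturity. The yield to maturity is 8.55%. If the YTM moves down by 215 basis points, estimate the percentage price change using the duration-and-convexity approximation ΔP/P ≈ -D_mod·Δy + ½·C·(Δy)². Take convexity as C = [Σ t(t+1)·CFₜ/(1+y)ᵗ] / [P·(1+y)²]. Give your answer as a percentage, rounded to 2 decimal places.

With y = 0.0855:
  t   CF        PV=CF/(1+0.0855)^t    t·PV        t(t+1)·PV
  1       850.00       783.0493       783.0493       1,566.0986
  2       850.00       721.3720     1,442.7440       4,328.2319
  3       850.00       664.5527     1,993.6582       7,974.6327
  4       850.00       612.2089     2,448.8355      12,244.1773
  5       850.00       563.9879     2,819.9395      16,919.6370
  6    10,850.00     6,632.0955    39,792.5730     278,548.0111
  Σ                  9,977.2663    49,280.7994     321,580.7886
P = 9,977.2663; D_Mac = 4.93931 yrs; D_mod = 4.55026 yrs; C = 27.35388.
Duration effect: -4.55026 × (-0.0215) = +0.097831
Convexity effect: 0.5 × 27.35388 × (-0.0215)² = +0.0063222
ΔP/P ≈ +0.097831 + 0.0063222 = +0.104153 = +10.4153%.

+10.42%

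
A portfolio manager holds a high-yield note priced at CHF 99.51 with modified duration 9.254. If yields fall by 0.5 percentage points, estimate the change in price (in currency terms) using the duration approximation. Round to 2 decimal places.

Duration approximation: ΔP/P ≈ -D_mod · Δy = -9.254 × (-0.005) = +0.046270.
ΔP ≈ 99.51 × (+0.046270) = +4.6043277.

+CHF 4.60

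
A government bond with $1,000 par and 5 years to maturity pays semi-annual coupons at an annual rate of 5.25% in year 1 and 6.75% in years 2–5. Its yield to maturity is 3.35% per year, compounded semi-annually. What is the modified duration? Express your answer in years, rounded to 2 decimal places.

Periodic yield y = 0.01675. First find Macaulay duration:
  t   CF        PV=CF/(1+0.01675)^t    t·PV
  1        26.25        25.8176        25.8176
  2        26.25        25.3922        50.7845
  3        33.75        32.1093        96.3280
  4        33.75        31.5804       126.3214
  5        33.75        31.0601       155.3005
  6        33.75        30.5484       183.2905
  7        33.75        30.0452       210.3161
  8        33.75        29.5502       236.4015
  9        33.75        29.0634       261.5704
  10    1,033.75       875.5354     8,755.3540
  Σ                  1,140.7021    10,101.4846
P = 1,140.7021; Macaulay duration = 10,101.4846 / 1,140.7021 = 8.85550 half-year periods = 4.42775 years.
Modified duration = D_Mac / (1 + y) = 4.42775 / 1.01675 = 4.35481 years.

4.35 years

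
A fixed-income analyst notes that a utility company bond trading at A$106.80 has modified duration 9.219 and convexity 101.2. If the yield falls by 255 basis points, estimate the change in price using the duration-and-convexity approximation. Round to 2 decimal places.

Duration effect: -D_mod·Δy = -9.219 × (-0.0255) = +0.2350845
Convexity effect: ½·C·(Δy)² = 0.5 × 101.2 × (-0.0255)² = +0.03290265
ΔP/P ≈ +0.2350845 + 0.03290265 = +0.26798715
ΔP ≈ 106.80 × (+0.26798715) = +28.62102762.

+A$28.62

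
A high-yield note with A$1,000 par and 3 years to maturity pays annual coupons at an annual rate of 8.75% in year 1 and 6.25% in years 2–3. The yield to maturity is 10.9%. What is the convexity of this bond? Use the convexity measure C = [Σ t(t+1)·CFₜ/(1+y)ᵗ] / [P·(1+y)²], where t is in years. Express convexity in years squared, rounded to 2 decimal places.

8.78

With y = 0.109:
  t   CF        PV=CF/(1+0.109)^t    t·PV        t(t+1)·PV
  1        87.50        78.8999        78.8999         157.7998
  2        62.50        50.8179       101.6358         304.9075
  3     1,062.50       778.9943     2,336.9830       9,347.9320
  Σ                    908.7122     2,517.5188       9,810.6394
P = 908.7122.
Convexity = Σ t(t+1)·PV / [P·(1+y)²] = 9,810.6394 / (908.7122 × 1.229881) = 8.77825.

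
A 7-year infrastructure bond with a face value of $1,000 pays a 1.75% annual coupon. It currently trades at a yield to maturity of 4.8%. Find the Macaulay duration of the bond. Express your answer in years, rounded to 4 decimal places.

6.6046 years

Periodic yield y = 0.048. Discount each cash flow and weight by its year:
  t   CF        PV=CF/(1+0.048)^t    t·PV
  1        17.50        16.6985        16.6985
  2        17.50        15.9337        31.8673
  3        17.50        15.2039        45.6116
  4        17.50        14.5075        58.0300
  5        17.50        13.8430        69.2152
  6        17.50        13.2090        79.2541
  7     1,017.50       732.8337     5,129.8360
  Σ                    822.2293     5,430.5127
Price P = Σ PV = 822.2293.
Macaulay duration = Σ(t·PV) / P = 5,430.5127 / 822.2293 = 6.60462 years.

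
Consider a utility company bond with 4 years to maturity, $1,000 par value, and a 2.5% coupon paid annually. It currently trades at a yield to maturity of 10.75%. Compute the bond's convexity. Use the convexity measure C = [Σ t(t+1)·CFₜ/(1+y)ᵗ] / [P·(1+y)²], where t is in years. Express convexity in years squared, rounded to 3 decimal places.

15.385

With y = 0.1075:
  t   CF        PV=CF/(1+0.1075)^t    t·PV        t(t+1)·PV
  1        25.00        22.5734        22.5734          45.1467
  2        25.00        20.3823        40.7645         122.2936
  3        25.00        18.4039        55.2116         220.8463
  4     1,025.00       681.3165     2,725.2661      13,626.3306
  Σ                    742.6760     2,843.8156      14,014.6172
P = 742.6760.
Convexity = Σ t(t+1)·PV / [P·(1+y)²] = 14,014.6172 / (742.6760 × 1.226556) = 15.38489.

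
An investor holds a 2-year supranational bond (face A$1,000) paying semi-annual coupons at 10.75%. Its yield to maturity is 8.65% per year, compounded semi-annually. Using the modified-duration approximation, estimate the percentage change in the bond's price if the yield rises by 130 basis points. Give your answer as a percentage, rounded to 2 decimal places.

Periodic yield y = 0.04325. Modified duration first:
  t   CF        PV=CF/(1+0.04325)^t    t·PV
  1        53.75        51.5217        51.5217
  2        53.75        49.3858        98.7715
  3        53.75        47.3384       142.0151
  4     1,053.75       889.5780     3,558.3118
  Σ                  1,037.8238     3,850.6201
P = 1,037.8238; D_Mac = 3.71028 half-year periods = 1.85514 yrs; D_mod = 1.85514/(1+0.04325) = 1.77823 yrs.
ΔP/P ≈ -D_mod · Δy = -1.77823 × (+0.013) = -0.023117 = -2.3117%.

-2.31%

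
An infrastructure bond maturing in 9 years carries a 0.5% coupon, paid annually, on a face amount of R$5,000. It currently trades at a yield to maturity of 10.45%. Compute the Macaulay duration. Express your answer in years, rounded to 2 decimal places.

8.70 years

Periodic yield y = 0.1045. Discount each cash flow and weight by its year:
  t   CF        PV=CF/(1+0.1045)^t    t·PV
  1        25.00        22.6347        22.6347
  2        25.00        20.4931        40.9863
  3        25.00        18.5542        55.6627
  4        25.00        16.7988        67.1950
  5        25.00        15.2094        76.0469
  6        25.00        13.7704        82.6222
  7        25.00        12.4675        87.2726
  8        25.00        11.2879        90.3034
  9     5,025.00     2,054.2088    18,487.8792
  Σ                  2,185.4248    19,010.6030
Price P = Σ PV = 2,185.4248.
Macaulay duration = Σ(t·PV) / P = 19,010.6030 / 2,185.4248 = 8.69881 years.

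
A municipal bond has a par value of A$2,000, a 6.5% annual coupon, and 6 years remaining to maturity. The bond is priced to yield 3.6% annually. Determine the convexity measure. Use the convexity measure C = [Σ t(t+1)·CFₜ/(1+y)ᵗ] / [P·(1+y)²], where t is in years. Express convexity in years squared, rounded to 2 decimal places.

With y = 0.036:
  t   CF        PV=CF/(1+0.036)^t    t·PV        t(t+1)·PV
  1       130.00       125.4826       125.4826         250.9653
  2       130.00       121.1222       242.2445         726.7334
  3       130.00       116.9133       350.7400       1,402.9601
  4       130.00       112.8507       451.4029       2,257.0144
  5       130.00       108.9293       544.6463       3,267.8780
  6     2,130.00     1,722.7453    10,336.4717      72,355.3021
  Σ                  2,308.0435    12,050.9880      80,260.8532
P = 2,308.0435.
Convexity = Σ t(t+1)·PV / [P·(1+y)²] = 80,260.8532 / (2,308.0435 × 1.073296) = 32.39965.

32.40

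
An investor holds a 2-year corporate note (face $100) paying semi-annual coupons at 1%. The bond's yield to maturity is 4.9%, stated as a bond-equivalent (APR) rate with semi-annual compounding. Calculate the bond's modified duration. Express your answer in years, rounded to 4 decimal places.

Periodic yield y = 0.0245. First find Macaulay duration:
  t   CF        PV=CF/(1+0.0245)^t    t·PV
  1         0.50         0.4880         0.4880
  2         0.50         0.4764         0.9527
  3         0.50         0.4650         1.3949
  4       100.50        91.2259       364.9036
  Σ                     92.6553       367.7394
P = 92.6553; Macaulay duration = 367.7394 / 92.6553 = 3.96890 half-year periods = 1.98445 years.
Modified duration = D_Mac / (1 + y) = 1.98445 / 1.0245 = 1.93699 years.

1.9370 years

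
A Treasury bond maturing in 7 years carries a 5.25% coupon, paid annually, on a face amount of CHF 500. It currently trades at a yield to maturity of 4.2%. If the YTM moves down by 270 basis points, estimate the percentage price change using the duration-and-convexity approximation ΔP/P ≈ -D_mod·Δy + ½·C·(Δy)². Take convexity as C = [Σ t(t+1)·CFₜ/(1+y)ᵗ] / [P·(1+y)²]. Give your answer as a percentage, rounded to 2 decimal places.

+17.27%

With y = 0.042:
  t   CF        PV=CF/(1+0.042)^t    t·PV        t(t+1)·PV
  1        26.25        25.1919        25.1919          50.3839
  2        26.25        24.1765        48.3530         145.0591
  3        26.25        23.2020        69.6061         278.4245
  4        26.25        22.2668        89.0673         445.3366
  5        26.25        21.3693       106.8466         641.0796
  6        26.25        20.5080       123.0479         861.3354
  7       526.25       394.5646     2,761.9519      22,095.6155
  Σ                    531.2792     3,224.0649      24,517.2346
P = 531.2792; D_Mac = 6.06849 yrs; D_mod = 5.82389 yrs; C = 42.50238.
Duration effect: -5.82389 × (-0.027) = +0.157245
Convexity effect: 0.5 × 42.50238 × (-0.027)² = +0.0154921
ΔP/P ≈ +0.157245 + 0.0154921 = +0.172737 = +17.2737%.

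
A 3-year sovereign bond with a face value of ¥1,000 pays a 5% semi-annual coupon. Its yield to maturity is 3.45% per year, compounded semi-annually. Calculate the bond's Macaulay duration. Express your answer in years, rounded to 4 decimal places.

2.8274 years

Periodic yield y = 0.01725. Discount each cash flow and weight by its period:
  t   CF        PV=CF/(1+0.01725)^t    t·PV
  1        25.00        24.5761        24.5761
  2        25.00        24.1593        48.3186
  3        25.00        23.7496        71.2489
  4        25.00        23.3469        93.3876
  5        25.00        22.9510       114.7550
  6     1,025.00       925.0340     5,550.2037
  Σ                  1,043.8169     5,902.4899
Price P = Σ PV = 1,043.8169.
Macaulay duration = Σ(t·PV) / P = 5,902.4899 / 1,043.8169 = 5.65472 half-year periods.
In years: 5.65472 / 2 = 2.82736 years.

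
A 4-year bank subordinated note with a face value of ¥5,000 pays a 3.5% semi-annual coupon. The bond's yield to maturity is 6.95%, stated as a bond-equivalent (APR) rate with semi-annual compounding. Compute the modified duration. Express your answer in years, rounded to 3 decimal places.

Periodic yield y = 0.03475. First find Macaulay duration:
  t   CF        PV=CF/(1+0.03475)^t    t·PV
  1        87.50        84.5615        84.5615
  2        87.50        81.7217       163.4433
  3        87.50        78.9772       236.9316
  4        87.50        76.3249       305.2996
  5        87.50        73.7617       368.8085
  6        87.50        71.2846       427.7073
  7        87.50        68.8906       482.2342
  8     5,087.50     3,870.9801    30,967.8410
  Σ                  4,406.5022    33,036.8271
P = 4,406.5022; Macaulay duration = 33,036.8271 / 4,406.5022 = 7.49729 half-year periods = 3.74865 years.
Modified duration = D_Mac / (1 + y) = 3.74865 / 1.03475 = 3.62275 years.

3.623 years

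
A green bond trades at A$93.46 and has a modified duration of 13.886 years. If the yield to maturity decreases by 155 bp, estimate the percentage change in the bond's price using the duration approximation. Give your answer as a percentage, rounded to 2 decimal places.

Duration approximation: ΔP/P ≈ -D_mod · Δy = -13.886 × (-0.0155) = +0.215233.
As a percentage: +21.5233%.

+21.52%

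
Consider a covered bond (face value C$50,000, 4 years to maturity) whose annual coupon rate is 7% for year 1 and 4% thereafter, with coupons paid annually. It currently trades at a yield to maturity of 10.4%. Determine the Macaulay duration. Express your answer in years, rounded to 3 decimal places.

Periodic yield y = 0.104. Discount each cash flow and weight by its year:
  t   CF        PV=CF/(1+0.104)^t    t·PV
  1     3,500.00     3,170.2899     3,170.2899
  2     2,000.00     1,640.9368     3,281.8736
  3     2,000.00     1,486.3558     4,459.0673
  4    52,000.00    35,004.7556   140,019.0225
  Σ                 41,302.3380   150,930.2532
Price P = Σ PV = 41,302.3380.
Macaulay duration = Σ(t·PV) / P = 150,930.2532 / 41,302.3380 = 3.65428 years.

3.654 years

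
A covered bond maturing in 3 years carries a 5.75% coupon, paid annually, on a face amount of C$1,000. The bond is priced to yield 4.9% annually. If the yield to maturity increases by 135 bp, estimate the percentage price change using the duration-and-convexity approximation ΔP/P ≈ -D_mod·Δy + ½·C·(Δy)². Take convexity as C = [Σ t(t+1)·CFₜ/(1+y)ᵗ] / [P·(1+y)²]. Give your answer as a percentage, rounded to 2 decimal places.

-3.56%

With y = 0.049:
  t   CF        PV=CF/(1+0.049)^t    t·PV        t(t+1)·PV
  1        57.50        54.8141        54.8141         109.6282
  2        57.50        52.2537       104.5074         313.5221
  3     1,057.50       916.1233     2,748.3698      10,993.4792
  Σ                  1,023.1911     2,907.6913      11,416.6294
P = 1,023.1911; D_Mac = 2.84179 yrs; D_mod = 2.70904 yrs; C = 10.13982.
Duration effect: -2.70904 × (+0.0135) = -0.036572
Convexity effect: 0.5 × 10.13982 × (0.0135)² = +0.0009240
ΔP/P ≈ -0.036572 + 0.0009240 = -0.035648 = -3.5648%.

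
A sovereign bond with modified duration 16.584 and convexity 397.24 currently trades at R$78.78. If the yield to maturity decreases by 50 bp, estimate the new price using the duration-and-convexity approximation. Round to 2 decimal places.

Duration effect: -D_mod·Δy = -16.584 × (-0.005) = +0.082920
Convexity effect: ½·C·(Δy)² = 0.5 × 397.24 × (-0.005)² = +0.0049655
ΔP/P ≈ +0.082920 + 0.0049655 = +0.0878855
New price ≈ 78.78 × (1 + 0.0878855) = 85.70361969.

R$85.70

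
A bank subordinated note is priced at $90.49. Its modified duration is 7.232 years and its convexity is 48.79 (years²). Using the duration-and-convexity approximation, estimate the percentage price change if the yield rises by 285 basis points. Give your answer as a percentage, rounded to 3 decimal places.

-18.630%

Duration effect: -D_mod·Δy = -7.232 × (+0.0285) = -0.206112
Convexity effect: ½·C·(Δy)² = 0.5 × 48.79 × (0.0285)² = +0.01981483875
ΔP/P ≈ -0.206112 + 0.01981483875 = -0.18629716125
= -18.629716125%.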